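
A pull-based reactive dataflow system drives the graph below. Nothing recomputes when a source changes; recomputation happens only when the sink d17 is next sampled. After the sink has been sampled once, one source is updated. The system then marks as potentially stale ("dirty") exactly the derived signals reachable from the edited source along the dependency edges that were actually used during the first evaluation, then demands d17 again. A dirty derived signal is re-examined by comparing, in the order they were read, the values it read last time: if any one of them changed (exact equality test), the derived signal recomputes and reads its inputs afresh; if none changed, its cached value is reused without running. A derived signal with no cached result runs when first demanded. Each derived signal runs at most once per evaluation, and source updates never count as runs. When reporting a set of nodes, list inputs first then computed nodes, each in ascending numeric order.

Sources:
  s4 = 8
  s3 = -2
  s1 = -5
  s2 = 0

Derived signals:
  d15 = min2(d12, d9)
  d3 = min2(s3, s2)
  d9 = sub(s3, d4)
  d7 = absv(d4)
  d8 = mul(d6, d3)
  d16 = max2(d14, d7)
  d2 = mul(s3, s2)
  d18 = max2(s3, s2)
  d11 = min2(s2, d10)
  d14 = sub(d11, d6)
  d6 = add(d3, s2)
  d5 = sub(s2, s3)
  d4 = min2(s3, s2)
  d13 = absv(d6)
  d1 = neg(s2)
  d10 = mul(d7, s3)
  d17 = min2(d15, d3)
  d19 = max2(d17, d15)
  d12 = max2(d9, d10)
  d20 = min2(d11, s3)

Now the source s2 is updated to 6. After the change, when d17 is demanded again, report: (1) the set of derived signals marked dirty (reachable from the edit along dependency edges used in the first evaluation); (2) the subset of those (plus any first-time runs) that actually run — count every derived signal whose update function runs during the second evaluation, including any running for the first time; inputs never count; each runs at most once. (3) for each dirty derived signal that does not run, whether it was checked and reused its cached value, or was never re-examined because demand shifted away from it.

Marked dirty: d3, d4, d7, d9, d10, d12, d15, d17.
Derived signals that run: d3, d4 — 2 in total.
Checked but reused from cache: d7, d9, d10, d12, d15, d17.
Key observation: the cutoff stops propagation at d7 — its inputs' values are unchanged, so it reuses its cache.

First evaluation (everything demanded from the output):
  d3 = min2(-2, 0) = -2
  d4 = min2(-2, 0) = -2
  d7 = absv(-2) = 2
  d9 = sub(-2, -2) = 0
  d10 = mul(2, -2) = -4
  d12 = max2(0, -4) = 0
  d15 = min2(0, 0) = 0
  d17 = min2(0, -2) = -2

Propagation after the edit:
  d3: runs — s2 0->6; result -2 (same value as before).
  d4: runs — s2 0->6; result -2 (same value as before).
  d7: checked — values it read are unchanged (d4 unchanged); reused cached 2 without running.
  d9: checked — values it read are unchanged (s3 unchanged, d4 unchanged); reused cached 0 without running.
  d10: checked — values it read are unchanged (d7 unchanged, s3 unchanged); reused cached -4 without running.
  d12: checked — values it read are unchanged (d9 unchanged, d10 unchanged); reused cached 0 without running.
  d15: checked — values it read are unchanged (d12 unchanged, d9 unchanged); reused cached 0 without running.
  d17: checked — values it read are unchanged (d15 unchanged, d3 unchanged); reused cached -2 without running.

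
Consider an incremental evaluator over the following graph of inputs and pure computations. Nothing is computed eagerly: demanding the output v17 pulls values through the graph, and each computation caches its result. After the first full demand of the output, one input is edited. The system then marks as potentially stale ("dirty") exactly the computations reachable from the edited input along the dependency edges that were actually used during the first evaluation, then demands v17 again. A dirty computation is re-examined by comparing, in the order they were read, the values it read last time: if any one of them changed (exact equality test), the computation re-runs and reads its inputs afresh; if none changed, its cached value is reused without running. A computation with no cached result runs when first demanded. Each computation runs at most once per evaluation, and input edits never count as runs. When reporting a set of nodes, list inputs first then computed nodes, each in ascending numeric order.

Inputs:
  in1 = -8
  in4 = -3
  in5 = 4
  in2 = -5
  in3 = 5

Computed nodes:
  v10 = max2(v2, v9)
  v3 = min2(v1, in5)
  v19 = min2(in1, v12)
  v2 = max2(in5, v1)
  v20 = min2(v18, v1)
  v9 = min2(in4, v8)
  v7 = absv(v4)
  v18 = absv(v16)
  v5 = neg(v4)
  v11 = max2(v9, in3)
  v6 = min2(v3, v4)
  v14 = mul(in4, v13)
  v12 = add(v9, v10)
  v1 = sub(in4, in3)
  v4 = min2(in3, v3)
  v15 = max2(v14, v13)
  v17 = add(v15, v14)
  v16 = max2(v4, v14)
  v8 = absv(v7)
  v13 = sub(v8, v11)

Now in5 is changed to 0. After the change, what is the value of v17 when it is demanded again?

v17 now evaluates to -6.
The important point: v3 recomputes to an identical value, and the output ends up unchanged.

Initial pass — values computed on the first demand:
  v1 = sub(-3, 5) = -8
  v3 = min2(-8, 4) = -8
  v4 = min2(5, -8) = -8
  v7 = absv(-8) = 8
  v8 = absv(8) = 8
  v9 = min2(-3, 8) = -3
  v11 = max2(-3, 5) = 5
  v13 = sub(8, 5) = 3
  v14 = mul(-3, 3) = -9
  v15 = max2(-9, 3) = 3
  v17 = add(3, -9) = -6

Second demand — change propagation:
  v3: re-runs because in5 4->0; new result -8 (unchanged).
  v4: re-examined; everything it read last time is the same (in3 unchanged, v3 unchanged) — cache -8 kept, no run.
  v7: re-examined; everything it read last time is the same (v4 unchanged) — cache 8 kept, no run.
  v8: re-examined; everything it read last time is the same (v7 unchanged) — cache 8 kept, no run.
  v9: re-examined; everything it read last time is the same (in4 unchanged, v8 unchanged) — cache -3 kept, no run.
  v11: re-examined; everything it read last time is the same (v9 unchanged, in3 unchanged) — cache 5 kept, no run.
  v13: re-examined; everything it read last time is the same (v8 unchanged, v11 unchanged) — cache 3 kept, no run.
  v14: re-examined; everything it read last time is the same (in4 unchanged, v13 unchanged) — cache -9 kept, no run.
  v15: re-examined; everything it read last time is the same (v14 unchanged, v13 unchanged) — cache 3 kept, no run.
  v17: re-examined; everything it read last time is the same (v15 unchanged, v14 unchanged) — cache -6 kept, no run.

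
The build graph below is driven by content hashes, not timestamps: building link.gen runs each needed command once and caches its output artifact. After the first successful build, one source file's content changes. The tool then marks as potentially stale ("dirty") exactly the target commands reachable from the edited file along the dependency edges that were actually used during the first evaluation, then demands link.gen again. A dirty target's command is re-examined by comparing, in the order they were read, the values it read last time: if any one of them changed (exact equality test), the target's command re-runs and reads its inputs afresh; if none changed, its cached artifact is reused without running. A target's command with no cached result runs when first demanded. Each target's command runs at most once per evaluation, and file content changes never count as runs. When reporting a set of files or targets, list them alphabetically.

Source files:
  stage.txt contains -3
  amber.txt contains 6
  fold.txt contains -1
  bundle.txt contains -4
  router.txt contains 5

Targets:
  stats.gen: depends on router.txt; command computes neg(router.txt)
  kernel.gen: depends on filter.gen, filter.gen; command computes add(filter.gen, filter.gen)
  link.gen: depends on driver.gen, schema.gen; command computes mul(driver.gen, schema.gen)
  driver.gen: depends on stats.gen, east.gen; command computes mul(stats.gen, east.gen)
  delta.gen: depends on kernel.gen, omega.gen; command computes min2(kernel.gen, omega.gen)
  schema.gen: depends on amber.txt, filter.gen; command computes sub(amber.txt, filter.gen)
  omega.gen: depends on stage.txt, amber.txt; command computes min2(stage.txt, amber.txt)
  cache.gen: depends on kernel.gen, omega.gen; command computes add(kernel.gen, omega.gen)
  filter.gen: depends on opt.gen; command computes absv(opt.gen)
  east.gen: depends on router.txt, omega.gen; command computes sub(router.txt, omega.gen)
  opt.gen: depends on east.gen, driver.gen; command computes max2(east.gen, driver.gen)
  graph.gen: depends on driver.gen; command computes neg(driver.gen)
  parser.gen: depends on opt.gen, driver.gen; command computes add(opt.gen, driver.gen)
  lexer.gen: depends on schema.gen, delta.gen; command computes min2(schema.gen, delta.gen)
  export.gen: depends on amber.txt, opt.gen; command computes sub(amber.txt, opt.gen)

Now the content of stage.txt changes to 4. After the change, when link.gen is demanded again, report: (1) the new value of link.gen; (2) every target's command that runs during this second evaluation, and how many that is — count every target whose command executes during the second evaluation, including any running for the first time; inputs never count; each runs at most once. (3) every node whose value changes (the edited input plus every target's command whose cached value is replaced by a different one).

link.gen now evaluates to -25.
Run set: driver.gen, east.gen, filter.gen, link.gen, omega.gen, opt.gen, schema.gen (7 run).
Changed values: driver.gen, east.gen, filter.gen, link.gen, omega.gen, opt.gen, schema.gen, stage.txt.

Initial pass — values computed on the first demand:
  omega.gen = min2(-3, 6) = -3
  east.gen = sub(5, -3) = 8
  stats.gen = neg(5) = -5
  driver.gen = mul(-5, 8) = -40
  opt.gen = max2(8, -40) = 8
  filter.gen = absv(8) = 8
  schema.gen = sub(6, 8) = -2
  link.gen = mul(-40, -2) = 80

Second demand — change propagation:
  omega.gen: re-runs because stage.txt -3->4; new result 4.
  east.gen: re-runs because omega.gen -3->4; new result 1.
  driver.gen: re-runs because east.gen 8->1; new result -5.
  opt.gen: re-runs because east.gen 8->1; driver.gen -40->-5; new result 1.
  filter.gen: re-runs because opt.gen 8->1; new result 1.
  schema.gen: re-runs because filter.gen 8->1; new result 5.
  link.gen: re-runs because driver.gen -40->-5; schema.gen -2->5; new result -25.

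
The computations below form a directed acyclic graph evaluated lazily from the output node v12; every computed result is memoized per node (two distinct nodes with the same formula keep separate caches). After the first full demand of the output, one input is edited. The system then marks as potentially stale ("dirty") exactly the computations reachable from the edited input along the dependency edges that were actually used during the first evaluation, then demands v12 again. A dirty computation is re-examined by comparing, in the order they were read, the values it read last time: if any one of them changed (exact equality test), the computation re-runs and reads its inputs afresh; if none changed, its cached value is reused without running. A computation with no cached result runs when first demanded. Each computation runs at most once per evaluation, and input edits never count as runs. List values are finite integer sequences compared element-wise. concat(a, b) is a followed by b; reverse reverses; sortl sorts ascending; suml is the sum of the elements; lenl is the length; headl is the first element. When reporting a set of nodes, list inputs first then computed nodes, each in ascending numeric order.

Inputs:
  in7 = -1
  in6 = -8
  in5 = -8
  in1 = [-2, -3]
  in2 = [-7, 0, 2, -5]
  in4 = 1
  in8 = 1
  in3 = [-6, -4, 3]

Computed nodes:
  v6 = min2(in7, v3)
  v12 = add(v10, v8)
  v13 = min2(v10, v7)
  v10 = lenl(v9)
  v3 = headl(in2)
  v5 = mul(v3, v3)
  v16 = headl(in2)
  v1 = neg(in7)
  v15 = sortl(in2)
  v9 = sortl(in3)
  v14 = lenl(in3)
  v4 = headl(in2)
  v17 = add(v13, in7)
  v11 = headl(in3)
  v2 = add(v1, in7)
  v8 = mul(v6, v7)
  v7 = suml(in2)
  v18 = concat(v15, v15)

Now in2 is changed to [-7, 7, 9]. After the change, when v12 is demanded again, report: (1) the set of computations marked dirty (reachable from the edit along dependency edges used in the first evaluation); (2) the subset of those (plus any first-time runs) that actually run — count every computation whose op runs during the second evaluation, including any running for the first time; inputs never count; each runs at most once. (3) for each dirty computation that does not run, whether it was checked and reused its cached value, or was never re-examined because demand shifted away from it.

First demand of the output computes:
  v3 = headl([-7, 0, 2, -5]) = -7
  v6 = min2(-1, -7) = -7
  v7 = suml([-7, 0, 2, -5]) = -10
  v8 = mul(-7, -10) = 70
  v9 = sortl([-6, -4, 3]) = [-6, -4, 3]
  v10 = lenl([-6, -4, 3]) = 3
  v12 = add(3, 70) = 73

After the edit, cleaning proceeds:
  v3: a read changed (in2 [-7, 0, 2, -5]->[-7, 7, 9]) — executes, giving -7 — identical to its old value.
  v6: dirty, but its reads are unchanged (in7 unchanged, v3 unchanged); cached -7 stands.
  v7: a read changed (in2 [-7, 0, 2, -5]->[-7, 7, 9]) — executes, giving 9.
  v8: a read changed (v7 -10->9) — executes, giving -63.
  v12: a read changed (v8 70->-63) — executes, giving -60.

Note where the cutoff bites: v6 is checked, finds nothing changed, and keeps its cache.

The edit dirties: v3, v6, v7, v8, v12.
4 computations run: v3, v7, v8, v12.
Cache hits after checking: v6.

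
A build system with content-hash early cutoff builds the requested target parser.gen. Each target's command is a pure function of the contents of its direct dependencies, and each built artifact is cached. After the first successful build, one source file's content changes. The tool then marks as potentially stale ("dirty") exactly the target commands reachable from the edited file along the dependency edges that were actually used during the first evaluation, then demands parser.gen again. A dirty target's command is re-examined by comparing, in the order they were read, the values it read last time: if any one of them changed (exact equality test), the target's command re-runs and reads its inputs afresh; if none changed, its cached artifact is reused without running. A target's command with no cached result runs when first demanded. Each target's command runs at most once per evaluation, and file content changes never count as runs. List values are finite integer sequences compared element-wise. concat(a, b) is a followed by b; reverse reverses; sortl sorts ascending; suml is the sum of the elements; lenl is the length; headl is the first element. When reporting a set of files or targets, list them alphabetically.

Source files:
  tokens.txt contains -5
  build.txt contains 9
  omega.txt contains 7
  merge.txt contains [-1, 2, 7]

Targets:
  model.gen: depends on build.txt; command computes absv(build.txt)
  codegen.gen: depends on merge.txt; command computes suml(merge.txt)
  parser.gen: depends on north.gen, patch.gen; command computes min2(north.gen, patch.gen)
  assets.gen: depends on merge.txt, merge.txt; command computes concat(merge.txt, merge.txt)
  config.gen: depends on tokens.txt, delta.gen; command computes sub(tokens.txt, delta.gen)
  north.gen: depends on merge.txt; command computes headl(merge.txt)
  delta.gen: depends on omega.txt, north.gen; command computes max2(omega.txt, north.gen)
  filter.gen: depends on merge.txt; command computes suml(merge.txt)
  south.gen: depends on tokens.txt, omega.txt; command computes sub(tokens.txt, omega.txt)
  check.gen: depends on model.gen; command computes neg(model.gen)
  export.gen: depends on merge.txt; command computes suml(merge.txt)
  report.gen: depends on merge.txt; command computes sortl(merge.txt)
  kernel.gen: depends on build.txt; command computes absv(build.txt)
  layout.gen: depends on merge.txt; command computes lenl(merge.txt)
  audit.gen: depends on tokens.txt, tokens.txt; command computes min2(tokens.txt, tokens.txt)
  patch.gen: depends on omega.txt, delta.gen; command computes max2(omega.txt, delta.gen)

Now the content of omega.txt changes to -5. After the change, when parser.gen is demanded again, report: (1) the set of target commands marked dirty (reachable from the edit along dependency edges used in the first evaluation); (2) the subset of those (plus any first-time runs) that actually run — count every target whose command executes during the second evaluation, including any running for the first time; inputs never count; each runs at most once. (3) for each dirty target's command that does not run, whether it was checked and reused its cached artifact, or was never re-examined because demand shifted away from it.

Marked dirty: delta.gen, parser.gen, patch.gen.
Target commands that run: delta.gen, parser.gen, patch.gen — 3 in total.
Every dirty target's command ran.

First evaluation (everything demanded from the output):
  north.gen = headl([-1, 2, 7]) = -1
  delta.gen = max2(7, -1) = 7
  patch.gen = max2(7, 7) = 7
  parser.gen = min2(-1, 7) = -1

Propagation after the edit:
  delta.gen: runs — omega.txt 7->-5; result -1.
  patch.gen: runs — omega.txt 7->-5; delta.gen 7->-1; result -1.
  parser.gen: runs — patch.gen 7->-1; result -1 (same value as before).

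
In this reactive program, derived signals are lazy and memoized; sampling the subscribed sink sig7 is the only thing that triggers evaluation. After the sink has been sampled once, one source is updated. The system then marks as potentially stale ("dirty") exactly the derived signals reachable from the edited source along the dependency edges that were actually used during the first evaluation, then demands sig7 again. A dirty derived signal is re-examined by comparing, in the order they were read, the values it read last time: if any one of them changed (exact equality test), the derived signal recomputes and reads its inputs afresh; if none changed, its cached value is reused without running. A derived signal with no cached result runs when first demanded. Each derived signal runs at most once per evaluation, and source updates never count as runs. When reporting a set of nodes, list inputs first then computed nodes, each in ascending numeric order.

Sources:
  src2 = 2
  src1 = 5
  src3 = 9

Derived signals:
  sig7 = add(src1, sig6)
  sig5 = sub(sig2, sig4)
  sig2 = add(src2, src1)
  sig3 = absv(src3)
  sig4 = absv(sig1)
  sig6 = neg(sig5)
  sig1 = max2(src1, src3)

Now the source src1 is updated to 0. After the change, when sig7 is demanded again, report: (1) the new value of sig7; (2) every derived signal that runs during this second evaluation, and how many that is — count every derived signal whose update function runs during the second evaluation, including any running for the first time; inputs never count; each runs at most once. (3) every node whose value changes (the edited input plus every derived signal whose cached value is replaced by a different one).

First demand of the output computes:
  sig1 = max2(5, 9) = 9
  sig2 = add(2, 5) = 7
  sig4 = absv(9) = 9
  sig5 = sub(7, 9) = -2
  sig6 = neg(-2) = 2
  sig7 = add(5, 2) = 7

After the edit, cleaning proceeds:
  sig1: a read changed (src1 5->0) — executes, giving 9 — identical to its old value.
  sig2: a read changed (src1 5->0) — executes, giving 2.
  sig4: dirty, but its reads are unchanged (sig1 unchanged); cached 9 stands.
  sig5: a read changed (sig2 7->2) — executes, giving -7.
  sig6: a read changed (sig5 -2->-7) — executes, giving 7.
  sig7: a read changed (src1 5->0; sig6 2->7) — executes, giving 7 — identical to its old value.

Note where the cutoff bites: sig4 is checked, finds nothing changed, and keeps its cache.

Demanding sig7 again yields 7.
5 derived signals run: sig1, sig2, sig5, sig6, sig7.
The nodes whose values change: src1, sig2, sig5, sig6.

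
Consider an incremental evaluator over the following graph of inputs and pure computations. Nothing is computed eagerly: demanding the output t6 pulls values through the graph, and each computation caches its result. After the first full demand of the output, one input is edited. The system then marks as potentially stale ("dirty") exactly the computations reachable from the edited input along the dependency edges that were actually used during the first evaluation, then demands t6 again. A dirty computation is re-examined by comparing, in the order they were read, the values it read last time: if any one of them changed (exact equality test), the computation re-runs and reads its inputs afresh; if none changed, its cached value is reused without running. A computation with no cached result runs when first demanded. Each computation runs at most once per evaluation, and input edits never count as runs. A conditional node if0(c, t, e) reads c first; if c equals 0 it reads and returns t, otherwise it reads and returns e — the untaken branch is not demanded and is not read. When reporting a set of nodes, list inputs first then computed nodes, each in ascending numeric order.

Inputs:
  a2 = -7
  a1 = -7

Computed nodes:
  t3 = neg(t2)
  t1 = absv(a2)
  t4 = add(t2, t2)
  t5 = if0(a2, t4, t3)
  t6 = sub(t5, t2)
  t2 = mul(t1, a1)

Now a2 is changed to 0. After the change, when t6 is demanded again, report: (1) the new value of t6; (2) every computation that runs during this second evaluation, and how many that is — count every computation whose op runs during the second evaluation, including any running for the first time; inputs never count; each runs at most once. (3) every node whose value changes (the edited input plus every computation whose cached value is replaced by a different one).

t6 now evaluates to 0.
Run set: t1, t2, t4, t5, t6 (5 run).
Changed values: a2, t1, t2, t5, t6.
The important point: the flipped condition redirects demand; t3 is left stale, never re-checked.

Initial pass — values computed on the first demand:
  t1 = absv(-7) = 7
  t2 = mul(7, -7) = -49
  t3 = neg(-49) = 49
  t5 = if0(a2=-7 -> else branch t3) = 49
  t6 = sub(49, -49) = 98

Second demand — change propagation:
  t1: re-runs because a2 -7->0; new result 0.
  t2: re-runs because t1 7->0; new result 0.
  t3: dirty yet unreached — the second evaluation never asks for it.
  t4: newly demanded (no cache) — executes and yields 0.
  t5: re-runs because a2 -7->0; new result 0.
  t6: re-runs because t5 49->0; t2 -49->0; new result 0.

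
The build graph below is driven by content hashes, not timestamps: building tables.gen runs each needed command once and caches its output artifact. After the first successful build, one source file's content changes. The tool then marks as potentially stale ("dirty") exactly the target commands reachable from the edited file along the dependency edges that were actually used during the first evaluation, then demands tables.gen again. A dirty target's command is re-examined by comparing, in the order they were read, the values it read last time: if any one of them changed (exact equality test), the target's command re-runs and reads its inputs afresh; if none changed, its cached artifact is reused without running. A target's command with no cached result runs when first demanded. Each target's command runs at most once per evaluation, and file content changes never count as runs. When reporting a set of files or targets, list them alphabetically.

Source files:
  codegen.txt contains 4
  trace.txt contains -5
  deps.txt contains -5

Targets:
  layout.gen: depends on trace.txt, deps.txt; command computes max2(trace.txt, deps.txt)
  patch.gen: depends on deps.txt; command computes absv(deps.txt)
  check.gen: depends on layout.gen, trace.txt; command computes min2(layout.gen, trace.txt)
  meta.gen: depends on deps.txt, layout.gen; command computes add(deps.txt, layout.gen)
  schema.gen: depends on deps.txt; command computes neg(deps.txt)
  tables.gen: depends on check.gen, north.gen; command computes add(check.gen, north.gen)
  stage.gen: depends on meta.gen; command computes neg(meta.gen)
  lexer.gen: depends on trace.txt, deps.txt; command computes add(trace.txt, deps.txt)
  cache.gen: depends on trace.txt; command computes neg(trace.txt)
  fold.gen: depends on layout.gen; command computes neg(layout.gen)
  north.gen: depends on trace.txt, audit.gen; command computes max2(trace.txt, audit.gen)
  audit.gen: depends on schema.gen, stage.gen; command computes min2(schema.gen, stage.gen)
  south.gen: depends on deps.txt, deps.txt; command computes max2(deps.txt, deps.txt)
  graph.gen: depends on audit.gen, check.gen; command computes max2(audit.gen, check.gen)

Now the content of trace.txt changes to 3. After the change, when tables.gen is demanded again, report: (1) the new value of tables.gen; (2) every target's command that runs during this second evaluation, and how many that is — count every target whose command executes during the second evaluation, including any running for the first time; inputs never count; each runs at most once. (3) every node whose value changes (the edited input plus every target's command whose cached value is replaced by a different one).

tables.gen now evaluates to 6.
Run set: audit.gen, check.gen, layout.gen, meta.gen, north.gen, stage.gen, tables.gen (7 run).
Changed values: audit.gen, check.gen, layout.gen, meta.gen, north.gen, stage.gen, tables.gen, trace.txt.

Initial pass — values computed on the first demand:
  layout.gen = max2(-5, -5) = -5
  check.gen = min2(-5, -5) = -5
  meta.gen = add(-5, -5) = -10
  schema.gen = neg(-5) = 5
  stage.gen = neg(-10) = 10
  audit.gen = min2(5, 10) = 5
  north.gen = max2(-5, 5) = 5
  tables.gen = add(-5, 5) = 0

Second demand — change propagation:
  layout.gen: re-runs because trace.txt -5->3; new result 3.
  check.gen: re-runs because layout.gen -5->3; trace.txt -5->3; new result 3.
  meta.gen: re-runs because layout.gen -5->3; new result -2.
  stage.gen: re-runs because meta.gen -10->-2; new result 2.
  audit.gen: re-runs because stage.gen 10->2; new result 2.
  north.gen: re-runs because trace.txt -5->3; audit.gen 5->2; new result 3.
  tables.gen: re-runs because check.gen -5->3; north.gen 5->3; new result 6.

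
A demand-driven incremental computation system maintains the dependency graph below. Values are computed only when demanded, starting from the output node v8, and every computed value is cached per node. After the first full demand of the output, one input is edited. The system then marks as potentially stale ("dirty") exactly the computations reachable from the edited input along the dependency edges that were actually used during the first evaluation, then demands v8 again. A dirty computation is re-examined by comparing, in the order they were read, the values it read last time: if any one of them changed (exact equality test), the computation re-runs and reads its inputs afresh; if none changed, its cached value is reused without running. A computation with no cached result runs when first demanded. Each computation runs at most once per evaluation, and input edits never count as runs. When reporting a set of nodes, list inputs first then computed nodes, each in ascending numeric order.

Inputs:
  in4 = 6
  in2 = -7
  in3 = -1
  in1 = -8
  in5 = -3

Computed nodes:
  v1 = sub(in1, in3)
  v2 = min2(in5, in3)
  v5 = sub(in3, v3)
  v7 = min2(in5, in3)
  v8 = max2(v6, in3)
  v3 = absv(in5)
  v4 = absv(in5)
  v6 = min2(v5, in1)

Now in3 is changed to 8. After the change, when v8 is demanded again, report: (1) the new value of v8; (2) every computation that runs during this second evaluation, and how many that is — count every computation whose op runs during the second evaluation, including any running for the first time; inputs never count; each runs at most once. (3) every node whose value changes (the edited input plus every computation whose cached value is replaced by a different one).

New value of v8: 8.
Computations that run: v5, v6, v8 — 3 in total.
Values that change: in3, v5, v8.

First evaluation (everything demanded from the output):
  v3 = absv(-3) = 3
  v5 = sub(-1, 3) = -4
  v6 = min2(-4, -8) = -8
  v8 = max2(-8, -1) = -1

Propagation after the edit:
  v5: runs — in3 -1->8; result 5.
  v6: runs — v5 -4->5; result -8 (same value as before).
  v8: runs — in3 -1->8; result 8.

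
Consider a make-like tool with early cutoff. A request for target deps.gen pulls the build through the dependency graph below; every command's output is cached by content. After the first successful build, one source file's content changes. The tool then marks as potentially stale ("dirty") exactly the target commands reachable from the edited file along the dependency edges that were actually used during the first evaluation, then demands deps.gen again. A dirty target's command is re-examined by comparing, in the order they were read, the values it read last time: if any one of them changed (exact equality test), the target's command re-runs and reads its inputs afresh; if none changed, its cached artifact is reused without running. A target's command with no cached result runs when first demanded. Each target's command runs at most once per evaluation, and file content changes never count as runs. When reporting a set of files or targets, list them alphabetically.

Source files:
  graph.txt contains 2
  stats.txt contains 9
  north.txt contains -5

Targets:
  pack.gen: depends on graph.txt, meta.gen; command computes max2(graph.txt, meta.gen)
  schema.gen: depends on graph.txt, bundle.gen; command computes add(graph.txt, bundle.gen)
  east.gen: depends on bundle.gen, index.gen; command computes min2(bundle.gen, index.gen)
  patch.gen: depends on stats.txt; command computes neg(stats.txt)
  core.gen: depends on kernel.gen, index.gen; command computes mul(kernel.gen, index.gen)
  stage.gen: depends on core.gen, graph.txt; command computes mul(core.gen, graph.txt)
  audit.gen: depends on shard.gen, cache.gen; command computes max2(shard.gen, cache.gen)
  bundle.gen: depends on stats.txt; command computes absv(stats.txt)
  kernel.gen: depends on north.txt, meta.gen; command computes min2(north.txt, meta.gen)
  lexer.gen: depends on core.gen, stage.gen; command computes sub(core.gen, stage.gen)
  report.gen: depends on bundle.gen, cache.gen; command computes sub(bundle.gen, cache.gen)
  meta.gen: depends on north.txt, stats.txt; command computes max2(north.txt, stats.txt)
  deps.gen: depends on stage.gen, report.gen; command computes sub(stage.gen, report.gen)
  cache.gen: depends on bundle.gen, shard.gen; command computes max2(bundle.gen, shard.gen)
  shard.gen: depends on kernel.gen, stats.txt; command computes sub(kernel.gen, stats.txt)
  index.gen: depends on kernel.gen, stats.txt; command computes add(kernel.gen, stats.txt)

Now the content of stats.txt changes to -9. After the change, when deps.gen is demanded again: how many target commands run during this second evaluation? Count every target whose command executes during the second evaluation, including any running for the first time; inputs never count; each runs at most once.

9 target commands run: bundle.gen, cache.gen, core.gen, deps.gen, index.gen, kernel.gen, meta.gen, shard.gen, stage.gen.
Note where the cutoff bites: report.gen is checked, finds nothing changed, and keeps its cache.

First demand of the output computes:
  bundle.gen = absv(9) = 9
  meta.gen = max2(-5, 9) = 9
  kernel.gen = min2(-5, 9) = -5
  index.gen = add(-5, 9) = 4
  core.gen = mul(-5, 4) = -20
  shard.gen = sub(-5, 9) = -14
  cache.gen = max2(9, -14) = 9
  report.gen = sub(9, 9) = 0
  stage.gen = mul(-20, 2) = -40
  deps.gen = sub(-40, 0) = -40

After the edit, cleaning proceeds:
  bundle.gen: a read changed (stats.txt 9->-9) — executes, giving 9 — identical to its old value.
  meta.gen: a read changed (stats.txt 9->-9) — executes, giving -5.
  kernel.gen: a read changed (meta.gen 9->-5) — executes, giving -5 — identical to its old value.
  index.gen: a read changed (stats.txt 9->-9) — executes, giving -14.
  core.gen: a read changed (index.gen 4->-14) — executes, giving 70.
  shard.gen: a read changed (stats.txt 9->-9) — executes, giving 4.
  cache.gen: a read changed (shard.gen -14->4) — executes, giving 9 — identical to its old value.
  report.gen: dirty, but its reads are unchanged (bundle.gen unchanged, cache.gen unchanged); cached 0 stands.
  stage.gen: a read changed (core.gen -20->70) — executes, giving 140.
  deps.gen: a read changed (stage.gen -40->140) — executes, giving 140.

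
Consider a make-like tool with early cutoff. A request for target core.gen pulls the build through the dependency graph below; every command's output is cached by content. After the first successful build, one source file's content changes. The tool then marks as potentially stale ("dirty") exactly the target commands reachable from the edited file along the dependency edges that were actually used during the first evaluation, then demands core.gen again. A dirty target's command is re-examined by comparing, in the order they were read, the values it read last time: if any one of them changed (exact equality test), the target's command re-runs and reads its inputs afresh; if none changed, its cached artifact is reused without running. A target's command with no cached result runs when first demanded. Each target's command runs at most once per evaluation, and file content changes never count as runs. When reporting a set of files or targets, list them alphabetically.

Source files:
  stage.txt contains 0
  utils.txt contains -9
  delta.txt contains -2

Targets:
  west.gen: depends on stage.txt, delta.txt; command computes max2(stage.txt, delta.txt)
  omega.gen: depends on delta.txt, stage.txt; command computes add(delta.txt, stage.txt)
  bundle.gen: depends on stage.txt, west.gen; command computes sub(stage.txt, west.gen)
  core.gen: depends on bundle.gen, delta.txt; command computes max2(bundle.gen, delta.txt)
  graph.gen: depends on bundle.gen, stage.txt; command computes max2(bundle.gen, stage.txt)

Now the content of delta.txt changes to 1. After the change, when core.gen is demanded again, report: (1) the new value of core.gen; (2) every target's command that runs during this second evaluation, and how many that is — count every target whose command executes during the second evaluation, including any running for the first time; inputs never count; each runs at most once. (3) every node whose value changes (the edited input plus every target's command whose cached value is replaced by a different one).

First demand of the output computes:
  west.gen = max2(0, -2) = 0
  bundle.gen = sub(0, 0) = 0
  core.gen = max2(0, -2) = 0

After the edit, cleaning proceeds:
  west.gen: a read changed (delta.txt -2->1) — executes, giving 1.
  bundle.gen: a read changed (west.gen 0->1) — executes, giving -1.
  core.gen: a read changed (bundle.gen 0->-1; delta.txt -2->1) — executes, giving 1.

Demanding core.gen again yields 1.
3 target commands run: bundle.gen, core.gen, west.gen.
The nodes whose values change: bundle.gen, core.gen, delta.txt, west.gen.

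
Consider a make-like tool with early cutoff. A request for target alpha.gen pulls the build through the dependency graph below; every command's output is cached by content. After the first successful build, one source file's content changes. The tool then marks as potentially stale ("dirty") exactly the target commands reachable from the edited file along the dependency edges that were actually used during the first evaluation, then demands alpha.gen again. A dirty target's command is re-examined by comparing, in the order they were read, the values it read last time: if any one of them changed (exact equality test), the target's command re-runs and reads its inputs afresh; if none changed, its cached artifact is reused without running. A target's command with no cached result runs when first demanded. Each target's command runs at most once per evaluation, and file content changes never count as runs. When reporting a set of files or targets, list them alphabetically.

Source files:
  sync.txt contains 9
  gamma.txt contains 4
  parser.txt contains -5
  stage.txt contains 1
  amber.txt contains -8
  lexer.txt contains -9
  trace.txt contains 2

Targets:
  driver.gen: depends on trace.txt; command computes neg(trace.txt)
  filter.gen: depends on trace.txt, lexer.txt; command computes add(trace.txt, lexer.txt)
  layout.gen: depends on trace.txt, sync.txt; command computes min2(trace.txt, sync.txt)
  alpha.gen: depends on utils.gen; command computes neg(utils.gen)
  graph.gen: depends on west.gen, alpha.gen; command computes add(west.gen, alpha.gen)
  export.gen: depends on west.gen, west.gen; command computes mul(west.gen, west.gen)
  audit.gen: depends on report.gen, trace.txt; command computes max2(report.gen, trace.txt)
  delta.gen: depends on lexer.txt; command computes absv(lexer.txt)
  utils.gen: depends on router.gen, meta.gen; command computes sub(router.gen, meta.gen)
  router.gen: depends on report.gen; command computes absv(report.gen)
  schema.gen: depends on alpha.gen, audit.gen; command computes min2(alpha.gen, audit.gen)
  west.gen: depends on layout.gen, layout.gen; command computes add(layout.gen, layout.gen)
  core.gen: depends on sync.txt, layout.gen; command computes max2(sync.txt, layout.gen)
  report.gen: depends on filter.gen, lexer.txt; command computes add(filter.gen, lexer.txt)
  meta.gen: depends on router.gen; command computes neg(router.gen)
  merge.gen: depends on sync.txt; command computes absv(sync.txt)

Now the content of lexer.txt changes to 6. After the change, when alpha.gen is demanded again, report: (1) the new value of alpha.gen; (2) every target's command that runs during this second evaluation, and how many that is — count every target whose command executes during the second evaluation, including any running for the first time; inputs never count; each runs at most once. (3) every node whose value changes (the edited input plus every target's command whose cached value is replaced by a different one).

Demanding alpha.gen again yields -28.
6 target commands run: alpha.gen, filter.gen, meta.gen, report.gen, router.gen, utils.gen.
The nodes whose values change: alpha.gen, filter.gen, lexer.txt, meta.gen, report.gen, router.gen, utils.gen.

First demand of the output computes:
  filter.gen = add(2, -9) = -7
  report.gen = add(-7, -9) = -16
  router.gen = absv(-16) = 16
  meta.gen = neg(16) = -16
  utils.gen = sub(16, -16) = 32
  alpha.gen = neg(32) = -32

After the edit, cleaning proceeds:
  filter.gen: a read changed (lexer.txt -9->6) — executes, giving 8.
  report.gen: a read changed (filter.gen -7->8; lexer.txt -9->6) — executes, giving 14.
  router.gen: a read changed (report.gen -16->14) — executes, giving 14.
  meta.gen: a read changed (router.gen 16->14) — executes, giving -14.
  utils.gen: a read changed (router.gen 16->14; meta.gen -16->-14) — executes, giving 28.
  alpha.gen: a read changed (utils.gen 32->28) — executes, giving -28.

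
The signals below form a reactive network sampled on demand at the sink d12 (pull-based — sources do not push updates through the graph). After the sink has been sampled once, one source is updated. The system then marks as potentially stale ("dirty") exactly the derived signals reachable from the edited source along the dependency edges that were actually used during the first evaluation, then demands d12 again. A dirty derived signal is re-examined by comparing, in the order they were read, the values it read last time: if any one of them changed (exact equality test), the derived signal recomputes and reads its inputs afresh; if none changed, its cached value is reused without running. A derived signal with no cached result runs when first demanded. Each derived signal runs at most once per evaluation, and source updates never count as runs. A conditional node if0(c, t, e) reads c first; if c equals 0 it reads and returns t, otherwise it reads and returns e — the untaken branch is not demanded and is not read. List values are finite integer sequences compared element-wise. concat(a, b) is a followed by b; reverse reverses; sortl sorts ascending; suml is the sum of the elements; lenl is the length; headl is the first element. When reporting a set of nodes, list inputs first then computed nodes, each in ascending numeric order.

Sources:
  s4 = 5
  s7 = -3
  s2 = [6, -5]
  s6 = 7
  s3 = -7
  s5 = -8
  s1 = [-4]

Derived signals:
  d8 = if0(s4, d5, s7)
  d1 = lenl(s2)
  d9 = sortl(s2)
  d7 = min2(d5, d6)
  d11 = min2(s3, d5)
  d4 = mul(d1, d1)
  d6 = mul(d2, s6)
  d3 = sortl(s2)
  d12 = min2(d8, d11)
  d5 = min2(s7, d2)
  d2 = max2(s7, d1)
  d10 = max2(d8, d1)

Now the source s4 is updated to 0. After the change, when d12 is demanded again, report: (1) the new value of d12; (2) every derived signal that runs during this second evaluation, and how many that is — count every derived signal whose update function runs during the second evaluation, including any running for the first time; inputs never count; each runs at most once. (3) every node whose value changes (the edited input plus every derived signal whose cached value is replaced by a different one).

d12 now evaluates to -7.
Run set: d8 (1 run).
Changed values: s4.
The important point: d8 recomputes to an identical value, and the output ends up unchanged.

Initial pass — values computed on the first demand:
  d1 = lenl([6, -5]) = 2
  d2 = max2(-3, 2) = 2
  d5 = min2(-3, 2) = -3
  d8 = if0(s4=5 -> else branch s7) = -3
  d11 = min2(-7, -3) = -7
  d12 = min2(-3, -7) = -7

Second demand — change propagation:
  d8: re-runs because s4 5->0; new result -3 (unchanged).
  d12: re-examined; everything it read last time is the same (d8 unchanged, d11 unchanged) — cache -7 kept, no run.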